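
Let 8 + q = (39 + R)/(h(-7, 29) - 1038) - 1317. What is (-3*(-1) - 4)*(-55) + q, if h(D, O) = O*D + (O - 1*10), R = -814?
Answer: -1551165/1222 ≈ -1269.4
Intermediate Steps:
h(D, O) = -10 + O + D*O (h(D, O) = D*O + (O - 10) = D*O + (-10 + O) = -10 + O + D*O)
q = -1618375/1222 (q = -8 + ((39 - 814)/((-10 + 29 - 7*29) - 1038) - 1317) = -8 + (-775/((-10 + 29 - 203) - 1038) - 1317) = -8 + (-775/(-184 - 1038) - 1317) = -8 + (-775/(-1222) - 1317) = -8 + (-775*(-1/1222) - 1317) = -8 + (775/1222 - 1317) = -8 - 1608599/1222 = -1618375/1222 ≈ -1324.4)
(-3*(-1) - 4)*(-55) + q = (-3*(-1) - 4)*(-55) - 1618375/1222 = (3 - 4)*(-55) - 1618375/1222 = -1*(-55) - 1618375/1222 = 55 - 1618375/1222 = -1551165/1222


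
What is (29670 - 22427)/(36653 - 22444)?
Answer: 7243/14209 ≈ 0.50975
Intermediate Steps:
(29670 - 22427)/(36653 - 22444) = 7243/14209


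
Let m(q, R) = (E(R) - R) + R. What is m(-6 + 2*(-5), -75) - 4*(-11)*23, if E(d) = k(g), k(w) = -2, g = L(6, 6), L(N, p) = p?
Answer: 1010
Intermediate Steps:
g = 6
E(d) = -2
m(q, R) = -2 (m(q, R) = (-2 - R) + R = -2)
m(-6 + 2*(-5), -75) - 4*(-11)*23 = -2 - 4*(-11)*23 = -2 - (-44)*23 = -2 - 1*(-1012) = -2 + 1012 = 1010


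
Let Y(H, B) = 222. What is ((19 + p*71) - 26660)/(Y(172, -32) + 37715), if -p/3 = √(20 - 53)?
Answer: -26641/37937 - 213*I*√33/37937 ≈ -0.70224 - 0.032253*I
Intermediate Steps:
p = -3*I*√33 (p = -3*√(20 - 53) = -3*I*√33 ≈ -17.234*I)
((19 + p*71) - 26660)/(Y(172, -32) + 37715) = ((19 - 3*I*√33*71) - 26660)/(222 + 37715) = ((19 - 213*I*√33) - 26660)/37937 = (-26641 - 213*I*√33)*(1/37937) = -26641/37937 - 213*I*√33/37937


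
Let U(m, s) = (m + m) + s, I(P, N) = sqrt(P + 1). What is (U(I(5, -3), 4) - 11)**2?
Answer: 73 - 28*sqrt(6) ≈ 4.4143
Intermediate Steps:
I(P, N) = sqrt(1 + P)
U(m, s) = s + 2*m (U(m, s) = 2*m + s = s + 2*m)
(U(I(5, -3), 4) - 11)**2 = ((4 + 2*sqrt(1 + 5)) - 11)**2 = ((4 + 2*sqrt(6)) - 11)**2 = (-7 + 2*sqrt(6))**2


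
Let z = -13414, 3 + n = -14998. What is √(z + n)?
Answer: I*√28415 ≈ 168.57*I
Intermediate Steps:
n = -15001 (n = -3 - 14998 = -15001)
√(z + n) = √(-13414 - 15001) = √(-28415) = I*√28415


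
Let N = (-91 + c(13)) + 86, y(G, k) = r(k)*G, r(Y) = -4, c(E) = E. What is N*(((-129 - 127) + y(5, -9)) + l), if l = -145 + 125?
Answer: -2368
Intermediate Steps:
y(G, k) = -4*G
l = -20
N = 8 (N = (-91 + 13) + 86 = -78 + 86 = 8)
N*(((-129 - 127) + y(5, -9)) + l) = 8*(((-129 - 127) - 4*5) - 20) = 8*((-256 - 20) - 20) = 8*(-276 - 20) = 8*(-296) = -2368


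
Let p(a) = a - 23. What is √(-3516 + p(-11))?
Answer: 5*I*√142 ≈ 59.582*I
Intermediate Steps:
p(a) = -23 + a
√(-3516 + p(-11)) = √(-3516 + (-23 - 11)) = √(-3516 - 34) = √(-3550) = 5*I*√142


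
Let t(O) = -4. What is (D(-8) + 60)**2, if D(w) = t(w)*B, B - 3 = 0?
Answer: 2304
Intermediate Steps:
B = 3 (B = 3 + 0 = 3)
D(w) = -12 (D(w) = -4*3 = -12)
(D(-8) + 60)**2 = (-12 + 60)**2 = 48**2 = 2304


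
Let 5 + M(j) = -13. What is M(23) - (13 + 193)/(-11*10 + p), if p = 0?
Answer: -887/55 ≈ -16.127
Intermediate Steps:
M(j) = -18 (M(j) = -5 - 13 = -18)
M(23) - (13 + 193)/(-11*10 + p) = -18 - (13 + 193)/(-11*10 + 0) = -18 - 206/(-110 + 0) = -18 - 206/(-110) = -18 - 206*(-1)/110 = -18 - 1*(-103/55) = -18 + 103/55 = -887/55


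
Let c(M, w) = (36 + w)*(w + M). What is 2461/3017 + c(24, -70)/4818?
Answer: 8287843/7267953 ≈ 1.1403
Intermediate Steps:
c(M, w) = (36 + w)*(M + w)
2461/3017 + c(24, -70)/4818 = 2461/3017 + ((-70)² + 36*24 + 36*(-70) + 24*(-70))/4818 = 2461*(1/3017) + (4900 + 864 - 2520 - 1680)*(1/4818) = 2461/3017 + 1564*(1/4818) = 2461/3017 + 782/2409 = 8287843/7267953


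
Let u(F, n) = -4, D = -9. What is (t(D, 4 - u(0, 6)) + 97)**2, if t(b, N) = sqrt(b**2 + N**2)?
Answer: (97 + sqrt(145))**2 ≈ 11890.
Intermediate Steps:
t(b, N) = sqrt(N**2 + b**2)
(t(D, 4 - u(0, 6)) + 97)**2 = (sqrt((4 - 1*(-4))**2 + (-9)**2) + 97)**2 = (sqrt((4 + 4)**2 + 81) + 97)**2 = (sqrt(8**2 + 81) + 97)**2 = (sqrt(64 + 81) + 97)**2 = (sqrt(145) + 97)**2 = (97 + sqrt(145))**2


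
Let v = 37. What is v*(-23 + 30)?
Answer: 259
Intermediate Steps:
v*(-23 + 30) = 37*(-23 + 30) = 37*7 = 259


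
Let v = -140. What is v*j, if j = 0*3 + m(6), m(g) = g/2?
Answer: -420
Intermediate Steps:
m(g) = g/2 (m(g) = g*(½) = g/2)
j = 3 (j = 0*3 + (½)*6 = 0 + 3 = 3)
v*j = -140*3 = -420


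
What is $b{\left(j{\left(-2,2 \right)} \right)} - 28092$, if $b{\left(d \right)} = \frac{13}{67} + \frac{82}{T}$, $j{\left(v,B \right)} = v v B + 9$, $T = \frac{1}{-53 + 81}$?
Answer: $- \frac{1728319}{67} \approx -25796.0$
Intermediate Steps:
$T = \frac{1}{28} \approx 0.035714$
$j{\left(v,B \right)} = 9 + B v^{2}$ ($j{\left(v,B \right)} = v^{2} B + 9 = B v^{2} + 9 = 9 + B v^{2}$)
$b{\left(d \right)} = \frac{153845}{67}$ ($b{\left(d \right)} = \frac{13}{67} + 82 \frac{1}{\frac{1}{28}} = 13 \cdot \frac{1}{67} + 82 \cdot 28 = \frac{13}{67} + 2296 = \frac{153845}{67}$)
$b{\left(j{\left(-2,2 \right)} \right)} - 28092 = \frac{153845}{67} - 28092 = - \frac{1728319}{67}$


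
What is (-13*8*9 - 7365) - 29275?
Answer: -37576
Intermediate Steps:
(-13*8*9 - 7365) - 29275 = (-104*9 - 7365) - 29275 = (-936 - 7365) - 29275 = -8301 - 29275 = -37576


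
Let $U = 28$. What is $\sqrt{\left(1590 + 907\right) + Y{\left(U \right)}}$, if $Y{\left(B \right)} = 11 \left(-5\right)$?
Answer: $\sqrt{2442} \approx 49.417$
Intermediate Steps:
$Y{\left(B \right)} = -55$
$\sqrt{\left(1590 + 907\right) + Y{\left(U \right)}} = \sqrt{\left(1590 + 907\right) - 55} = \sqrt{2497 - 55} = \sqrt{2442}$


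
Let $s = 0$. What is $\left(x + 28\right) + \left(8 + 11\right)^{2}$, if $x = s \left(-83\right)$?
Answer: $389$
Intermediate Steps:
$x = 0$ ($x = 0 \left(-83\right) = 0$)
$\left(x + 28\right) + \left(8 + 11\right)^{2} = \left(0 + 28\right) + \left(8 + 11\right)^{2} = 28 + 19^{2} = 28 + 361 = 389$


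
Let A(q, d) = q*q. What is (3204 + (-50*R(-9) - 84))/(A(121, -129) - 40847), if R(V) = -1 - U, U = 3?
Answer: -1660/13103 ≈ -0.12669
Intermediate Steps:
R(V) = -4 (R(V) = -1 - 1*3 = -1 - 3 = -4)
A(q, d) = q**2
(3204 + (-50*R(-9) - 84))/(A(121, -129) - 40847) = (3204 + (-50*(-4) - 84))/(121**2 - 40847) = (3204 + (200 - 84))/(14641 - 40847) = (3204 + 116)/(-26206) = 3320*(-1/26206) = -1660/13103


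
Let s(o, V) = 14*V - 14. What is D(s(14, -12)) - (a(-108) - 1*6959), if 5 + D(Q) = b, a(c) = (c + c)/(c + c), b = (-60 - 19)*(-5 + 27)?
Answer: 5215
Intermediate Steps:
s(o, V) = -14 + 14*V
b = -1738 (b = -79*22 = -1738)
a(c) = 1 (a(c) = (2*c)/((2*c)) = (2*c)*(1/(2*c)) = 1)
D(Q) = -1743 (D(Q) = -5 - 1738 = -1743)
D(s(14, -12)) - (a(-108) - 1*6959) = -1743 - (1 - 1*6959) = -1743 - (1 - 6959) = -1743 - 1*(-6958) = -1743 + 6958 = 5215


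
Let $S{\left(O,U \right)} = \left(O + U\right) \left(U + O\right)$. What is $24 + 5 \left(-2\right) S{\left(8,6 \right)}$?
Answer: $-1936$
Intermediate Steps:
$S{\left(O,U \right)} = \left(O + U\right)^{2}$ ($S{\left(O,U \right)} = \left(O + U\right) \left(O + U\right) = \left(O + U\right)^{2}$)
$24 + 5 \left(-2\right) S{\left(8,6 \right)} = 24 + 5 \left(-2\right) \left(8 + 6\right)^{2} = 24 - 10 \cdot 14^{2} = 24 - 1960 = -1936$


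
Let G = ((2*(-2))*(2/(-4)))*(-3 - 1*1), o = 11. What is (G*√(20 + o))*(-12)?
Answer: 96*√31 ≈ 534.51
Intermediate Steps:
G = -8 (G = (-8*(-1)/4)*(-3 - 1) = -4*(-½)*(-4) = 2*(-4) = -8)
(G*√(20 + o))*(-12) = -8*√(20 + 11)*(-12) = -8*√31*(-12) = 96*√31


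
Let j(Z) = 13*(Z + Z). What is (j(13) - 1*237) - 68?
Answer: 33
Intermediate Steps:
j(Z) = 26*Z (j(Z) = 13*(2*Z) = 26*Z)
(j(13) - 1*237) - 68 = (26*13 - 1*237) - 68 = (338 - 237) - 68 = 101 - 68 = 33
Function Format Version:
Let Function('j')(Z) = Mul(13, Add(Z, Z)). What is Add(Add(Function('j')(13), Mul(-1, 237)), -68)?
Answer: 33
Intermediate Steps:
Function('j')(Z) = Mul(26, Z) (Function('j')(Z) = Mul(13, Mul(2, Z)) = Mul(26, Z))
Add(Add(Function('j')(13), Mul(-1, 237)), -68) = Add(Add(Mul(26, 13), Mul(-1, 237)), -68) = Add(Add(338, -237), -68) = Add(101, -68) = 33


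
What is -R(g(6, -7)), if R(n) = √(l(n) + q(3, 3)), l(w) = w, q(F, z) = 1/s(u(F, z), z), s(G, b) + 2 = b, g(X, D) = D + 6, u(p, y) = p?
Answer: 0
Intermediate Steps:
g(X, D) = 6 + D
s(G, b) = -2 + b
q(F, z) = 1/(-2 + z)
R(n) = √(1 + n) (R(n) = √(n + 1/(-2 + 3)) = √(n + 1/1) = √(n + 1) = √(1 + n))
-R(g(6, -7)) = -√(1 + (6 - 7)) = -√(1 - 1) = -√0 = -1*0 = 0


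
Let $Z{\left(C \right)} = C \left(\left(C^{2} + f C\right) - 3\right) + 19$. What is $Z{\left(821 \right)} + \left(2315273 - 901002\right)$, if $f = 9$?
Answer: $560865857$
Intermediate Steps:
$Z{\left(C \right)} = 19 + C \left(-3 + C^{2} + 9 C\right)$ ($Z{\left(C \right)} = C \left(\left(C^{2} + 9 C\right) - 3\right) + 19 = C \left(-3 + C^{2} + 9 C\right) + 19 = 19 + C \left(-3 + C^{2} + 9 C\right)$)
$Z{\left(821 \right)} + \left(2315273 - 901002\right) = \left(19 + 821^{3} - 2463 + 9 \cdot 821^{2}\right) + \left(2315273 - 901002\right) = \left(19 + 553387661 - 2463 + 9 \cdot 674041\right) + 1414271 = \left(19 + 553387661 - 2463 + 6066369\right) + 1414271 = 559451586 + 1414271 = 560865857$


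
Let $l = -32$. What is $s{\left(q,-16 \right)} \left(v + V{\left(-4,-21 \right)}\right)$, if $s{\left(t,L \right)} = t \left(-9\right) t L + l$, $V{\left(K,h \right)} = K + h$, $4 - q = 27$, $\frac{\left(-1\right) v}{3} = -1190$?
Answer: $269930480$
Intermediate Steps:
$v = 3570$ ($v = \left(-3\right) \left(-1190\right) = 3570$)
$q = -23$ ($q = 4 - 27 = -23$)
$s{\left(t,L \right)} = -32 - 9 L t^{2}$ ($s{\left(t,L \right)} = t \left(-9\right) t L - 32 = - 9 t t L - 32 = - 9 t^{2} L - 32 = - 9 L t^{2} - 32 = -32 - 9 L t^{2}$)
$s{\left(q,-16 \right)} \left(v + V{\left(-4,-21 \right)}\right) = \left(-32 - - 144 \left(-23\right)^{2}\right) \left(3570 - 25\right) = \left(-32 - \left(-144\right) 529\right) \left(3570 - 25\right) = \left(-32 + 76176\right) 3545 = 76144 \cdot 3545 = 269930480$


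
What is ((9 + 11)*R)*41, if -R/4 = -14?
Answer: 45920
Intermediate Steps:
R = 56 (R = -4*(-14) = 56)
((9 + 11)*R)*41 = ((9 + 11)*56)*41 = (20*56)*41 = 1120*41 = 45920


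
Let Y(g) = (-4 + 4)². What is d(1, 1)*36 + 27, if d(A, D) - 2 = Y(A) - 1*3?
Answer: -9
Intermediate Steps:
Y(g) = 0 (Y(g) = 0² = 0)
d(A, D) = -1 (d(A, D) = 2 + (0 - 1*3) = 2 + (0 - 3) = 2 - 3 = -1)
d(1, 1)*36 + 27 = -1*36 + 27 = -36 + 27 = -9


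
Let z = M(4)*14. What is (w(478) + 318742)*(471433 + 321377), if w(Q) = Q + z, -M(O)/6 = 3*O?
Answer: 252281655720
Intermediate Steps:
M(O) = -18*O
z = -1008 (z = -18*4*14 = -72*14 = -1008)
w(Q) = -1008 + Q (w(Q) = Q - 1008 = -1008 + Q)
(w(478) + 318742)*(471433 + 321377) = ((-1008 + 478) + 318742)*(471433 + 321377) = (-530 + 318742)*792810 = 318212*792810 = 252281655720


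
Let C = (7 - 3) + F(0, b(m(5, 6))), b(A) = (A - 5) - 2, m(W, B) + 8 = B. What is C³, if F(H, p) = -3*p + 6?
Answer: 50653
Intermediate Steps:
m(W, B) = -8 + B
b(A) = -7 + A (b(A) = (-5 + A) - 2 = -7 + A)
F(H, p) = 6 - 3*p
C = 37 (C = (7 - 3) + (6 - 3*(-7 + (-8 + 6))) = 4 + (6 - 3*(-7 - 2)) = 4 + (6 - 3*(-9)) = 4 + (6 + 27) = 4 + 33 = 37)
C³ = 37³ = 50653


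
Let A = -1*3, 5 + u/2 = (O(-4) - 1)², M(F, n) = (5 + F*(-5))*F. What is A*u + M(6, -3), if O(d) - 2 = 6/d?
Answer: -243/2 ≈ -121.50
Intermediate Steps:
O(d) = 2 + 6/d
M(F, n) = F*(5 - 5*F) (M(F, n) = (5 - 5*F)*F = F*(5 - 5*F))
u = -19/2 (u = -10 + 2*((2 + 6/(-4)) - 1)² = -10 + 2*((2 + 6*(-¼)) - 1)² = -10 + 2*((2 - 3/2) - 1)² = -10 + 2*(½ - 1)² = -10 + 2*(-½)² = -10 + 2*(¼) = -10 + ½ = -19/2 ≈ -9.5000)
A = -3
A*u + M(6, -3) = -3*(-19/2) + 5*6*(1 - 1*6) = 57/2 + 5*6*(1 - 6) = 57/2 + 5*6*(-5) = 57/2 - 150 = -243/2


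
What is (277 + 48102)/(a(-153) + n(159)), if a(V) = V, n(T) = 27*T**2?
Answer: 48379/682434 ≈ 0.070892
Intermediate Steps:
(277 + 48102)/(a(-153) + n(159)) = (277 + 48102)/(-153 + 27*159**2) = 48379/(-153 + 27*25281) = 48379/(-153 + 682587) = 48379/682434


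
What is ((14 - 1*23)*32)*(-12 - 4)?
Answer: 4608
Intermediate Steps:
((14 - 1*23)*32)*(-12 - 4) = ((14 - 23)*32)*(-16) = -9*32*(-16) = -288*(-16) = 4608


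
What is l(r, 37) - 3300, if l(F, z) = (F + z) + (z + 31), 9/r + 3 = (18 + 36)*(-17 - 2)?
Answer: -1095888/343 ≈ -3195.0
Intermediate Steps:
r = -3/343 (r = 9/(-3 + (18 + 36)*(-17 - 2)) = 9/(-3 + 54*(-19)) = 9/(-3 - 1026) = 9/(-1029) = 9*(-1/1029) = -3/343 ≈ -0.0087464)
l(F, z) = 31 + F + 2*z (l(F, z) = (F + z) + (31 + z) = 31 + F + 2*z)
l(r, 37) - 3300 = (31 - 3/343 + 2*37) - 3300 = (31 - 3/343 + 74) - 3300 = 36012/343 - 3300 = -1095888/343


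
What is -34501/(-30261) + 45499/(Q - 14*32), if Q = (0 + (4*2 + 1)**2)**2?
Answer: 1587749852/184985493 ≈ 8.5831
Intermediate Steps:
Q = 6561 (Q = (0 + (8 + 1)**2)**2 = (0 + 9**2)**2 = (0 + 81)**2 = 81**2 = 6561)
-34501/(-30261) + 45499/(Q - 14*32) = -34501/(-30261) + 45499/(6561 - 14*32) = -34501*(-1/30261) + 45499/(6561 - 448) = 34501/30261 + 45499/6113 = 1587749852/184985493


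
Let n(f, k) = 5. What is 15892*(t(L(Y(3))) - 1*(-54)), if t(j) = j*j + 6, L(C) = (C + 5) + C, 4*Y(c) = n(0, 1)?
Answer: 1847445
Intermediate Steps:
Y(c) = 5/4 (Y(c) = (1/4)*5 = 5/4)
L(C) = 5 + 2*C (L(C) = (5 + C) + C = 5 + 2*C)
t(j) = 6 + j**2 (t(j) = j**2 + 6 = 6 + j**2)
15892*(t(L(Y(3))) - 1*(-54)) = 15892*((6 + (5 + 2*(5/4))**2) - 1*(-54)) = 15892*((6 + (5 + 5/2)**2) + 54) = 15892*((6 + (15/2)**2) + 54) = 15892*((6 + 225/4) + 54) = 15892*(249/4 + 54) = 15892*(465/4) = 1847445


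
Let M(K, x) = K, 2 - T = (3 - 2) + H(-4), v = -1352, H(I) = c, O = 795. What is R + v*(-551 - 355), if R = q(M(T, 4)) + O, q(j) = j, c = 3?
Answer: 1225705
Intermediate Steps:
H(I) = 3
T = -2 (T = 2 - ((3 - 2) + 3) = 2 - (1 + 3) = 2 - 1*4 = 2 - 4 = -2)
R = 793 (R = -2 + 795 = 793)
R + v*(-551 - 355) = 793 - 1352*(-551 - 355) = 793 - 1352*(-906) = 793 + 1224912 = 1225705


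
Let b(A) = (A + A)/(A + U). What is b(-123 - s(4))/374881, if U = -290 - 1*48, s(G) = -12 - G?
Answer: 214/166822045 ≈ 1.2828e-6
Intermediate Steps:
U = -338 (U = -290 - 48 = -338)
b(A) = 2*A/(-338 + A) (b(A) = (A + A)/(A - 338) = (2*A)/(-338 + A) = 2*A/(-338 + A))
b(-123 - s(4))/374881 = (2*(-123 - (-12 - 1*4))/(-338 + (-123 - (-12 - 1*4))))/374881 = (2*(-123 - (-12 - 4))/(-338 + (-123 - (-12 - 4))))*(1/374881) = (2*(-123 - 1*(-16))/(-338 + (-123 - 1*(-16))))*(1/374881) = (2*(-123 + 16)/(-338 + (-123 + 16)))*(1/374881) = (2*(-107)/(-338 - 107))*(1/374881) = (2*(-107)/(-445))*(1/374881) = (2*(-107)*(-1/445))*(1/374881) = (214/445)*(1/374881) = 214/166822045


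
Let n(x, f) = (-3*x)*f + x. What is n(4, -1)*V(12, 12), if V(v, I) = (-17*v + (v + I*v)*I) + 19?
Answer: 26992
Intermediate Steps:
V(v, I) = 19 - 17*v + I*(v + I*v) (V(v, I) = (-17*v + I*(v + I*v)) + 19 = 19 - 17*v + I*(v + I*v))
n(x, f) = x - 3*f*x (n(x, f) = -3*f*x + x = x - 3*f*x)
n(4, -1)*V(12, 12) = (4*(1 - 3*(-1)))*(19 - 17*12 + 12*12 + 12*12²) = (4*(1 + 3))*(19 - 204 + 144 + 12*144) = (4*4)*(19 - 204 + 144 + 1728) = 16*1687 = 26992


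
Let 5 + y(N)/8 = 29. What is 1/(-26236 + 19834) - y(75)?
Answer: -1229185/6402 ≈ -192.00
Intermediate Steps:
y(N) = 192 (y(N) = -40 + 8*29 = -40 + 232 = 192)
1/(-26236 + 19834) - y(75) = 1/(-26236 + 19834) - 1*192 = 1/(-6402) - 192 = -1/6402 - 192 = -1229185/6402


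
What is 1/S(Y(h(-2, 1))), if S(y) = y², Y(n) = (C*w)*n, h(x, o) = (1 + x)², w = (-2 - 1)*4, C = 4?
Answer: 1/2304 ≈ 0.00043403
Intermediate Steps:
w = -12 (w = -3*4 = -12)
Y(n) = -48*n (Y(n) = (4*(-12))*n = -48*n)
1/S(Y(h(-2, 1))) = 1/((-48*(1 - 2)²)²) = 1/((-48*(-1)²)²) = 1/((-48*1)²) = 1/((-48)²) = 1/2304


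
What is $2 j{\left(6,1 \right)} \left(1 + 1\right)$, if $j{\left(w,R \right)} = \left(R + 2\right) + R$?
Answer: $16$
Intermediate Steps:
$j{\left(w,R \right)} = 2 + 2 R$ ($j{\left(w,R \right)} = \left(2 + R\right) + R = 2 + 2 R$)
$2 j{\left(6,1 \right)} \left(1 + 1\right) = 2 \left(2 + 2 \cdot 1\right) \left(1 + 1\right) = 2 \left(2 + 2\right) 2 = 2 \cdot 4 \cdot 2 = 8 \cdot 2 = 16$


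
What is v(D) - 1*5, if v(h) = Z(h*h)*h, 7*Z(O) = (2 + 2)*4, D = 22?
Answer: 317/7 ≈ 45.286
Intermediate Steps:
Z(O) = 16/7 (Z(O) = ((2 + 2)*4)/7 = (4*4)/7 = (1/7)*16 = 16/7)
v(h) = 16*h/7
v(D) - 1*5 = (16/7)*22 - 1*5 = 352/7 - 5 = 317/7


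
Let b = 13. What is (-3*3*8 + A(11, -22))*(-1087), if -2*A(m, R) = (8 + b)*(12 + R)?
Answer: -35871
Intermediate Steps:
A(m, R) = -126 - 21*R/2 (A(m, R) = -(8 + 13)*(12 + R)/2 = -21*(12 + R)/2 = -(252 + 21*R)/2 = -126 - 21*R/2)
(-3*3*8 + A(11, -22))*(-1087) = (-3*3*8 + (-126 - 21/2*(-22)))*(-1087) = (-9*8 + (-126 + 231))*(-1087) = (-72 + 105)*(-1087) = 33*(-1087) = -35871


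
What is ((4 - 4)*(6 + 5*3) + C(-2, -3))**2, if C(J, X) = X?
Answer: 9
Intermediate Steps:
((4 - 4)*(6 + 5*3) + C(-2, -3))**2 = ((4 - 4)*(6 + 5*3) - 3)**2 = (0*(6 + 15) - 3)**2 = (0*21 - 3)**2 = (0 - 3)**2 = (-3)**2 = 9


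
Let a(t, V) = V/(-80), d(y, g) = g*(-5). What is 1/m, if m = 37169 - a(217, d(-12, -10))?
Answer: 8/297357 ≈ 2.6904e-5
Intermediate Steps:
d(y, g) = -5*g
a(t, V) = -V/80 (a(t, V) = V*(-1/80) = -V/80)
m = 297357/8 (m = 37169 - (-1)*(-5*(-10))/80 = 37169 - (-1)*50/80 = 37169 - 1*(-5/8) = 37169 + 5/8 = 297357/8 ≈ 37170.)
1/m = 1/(297357/8) = 8/297357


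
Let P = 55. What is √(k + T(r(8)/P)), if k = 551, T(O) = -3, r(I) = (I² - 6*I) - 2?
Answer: 2*√137 ≈ 23.409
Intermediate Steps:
r(I) = -2 + I² - 6*I
√(k + T(r(8)/P)) = √(551 - 3) = √548 = 2*√137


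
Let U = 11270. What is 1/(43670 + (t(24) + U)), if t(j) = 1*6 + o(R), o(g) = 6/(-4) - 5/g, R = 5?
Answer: 2/109887 ≈ 1.8201e-5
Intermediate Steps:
o(g) = -3/2 - 5/g (o(g) = 6*(-¼) - 5/g = -3/2 - 5/g)
t(j) = 7/2 (t(j) = 1*6 + (-3/2 - 5/5) = 6 + (-3/2 - 5*⅕) = 6 + (-3/2 - 1) = 6 - 5/2 = 7/2)
1/(43670 + (t(24) + U)) = 1/(43670 + (7/2 + 11270)) = 1/(43670 + 22547/2) = 1/(109887/2) = 2/109887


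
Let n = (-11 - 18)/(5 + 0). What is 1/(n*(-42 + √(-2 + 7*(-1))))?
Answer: 70/17139 + 5*I/17139 ≈ 0.0040843 + 0.00029173*I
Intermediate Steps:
n = -29/5 ≈ -5.8000
1/(n*(-42 + √(-2 + 7*(-1)))) = 1/(-29*(-42 + √(-2 + 7*(-1)))/5) = 1/(-29*(-42 + √(-2 - 7))/5) = 1/(-29*(-42 + √(-9))/5) = 1/(-29*(-42 + 3*I)/5) = 1/(1218/5 - 87*I/5) = 25*(1218/5 + 87*I/5)/1491093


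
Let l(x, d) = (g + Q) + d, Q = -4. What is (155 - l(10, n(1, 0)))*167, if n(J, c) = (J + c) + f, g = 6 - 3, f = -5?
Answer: 26720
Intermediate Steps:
g = 3
n(J, c) = -5 + J + c (n(J, c) = (J + c) - 5 = -5 + J + c)
l(x, d) = -1 + d (l(x, d) = (3 - 4) + d = -1 + d)
(155 - l(10, n(1, 0)))*167 = (155 - (-1 + (-5 + 1 + 0)))*167 = (155 - (-1 - 4))*167 = (155 - 1*(-5))*167 = (155 + 5)*167 = 160*167 = 26720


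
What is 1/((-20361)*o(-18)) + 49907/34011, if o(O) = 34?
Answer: 11516428169/7848310338 ≈ 1.4674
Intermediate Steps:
1/((-20361)*o(-18)) + 49907/34011 = 1/(-20361*34) + 49907/34011 = -1/20361*1/34 + 49907*(1/34011) = -1/692274 + 49907/34011 = 11516428169/7848310338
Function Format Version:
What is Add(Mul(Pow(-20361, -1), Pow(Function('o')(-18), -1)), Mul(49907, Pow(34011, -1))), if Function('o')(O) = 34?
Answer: Rational(11516428169, 7848310338) ≈ 1.4674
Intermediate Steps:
Add(Mul(Pow(-20361, -1), Pow(Function('o')(-18), -1)), Mul(49907, Pow(34011, -1))) = Add(Mul(Pow(-20361, -1), Pow(34, -1)), Mul(49907, Pow(34011, -1))) = Add(Mul(Rational(-1, 20361), Rational(1, 34)), Mul(49907, Rational(1, 34011))) = Add(Rational(-1, 692274), Rational(49907, 34011)) = Rational(11516428169, 7848310338)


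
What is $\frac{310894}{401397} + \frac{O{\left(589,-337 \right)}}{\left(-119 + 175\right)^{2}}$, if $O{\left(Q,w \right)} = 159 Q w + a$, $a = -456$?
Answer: $- \frac{12667452734087}{1258780992} \approx -10063.0$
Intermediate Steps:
$O{\left(Q,w \right)} = -456 + 159 Q w$ ($O{\left(Q,w \right)} = 159 Q w - 456 = -456 + 159 Q w$)
$\frac{310894}{401397} + \frac{O{\left(589,-337 \right)}}{\left(-119 + 175\right)^{2}} = \frac{310894}{401397} + \frac{-456 + 159 \cdot 589 \left(-337\right)}{\left(-119 + 175\right)^{2}} = 310894 \cdot \frac{1}{401397} + \frac{-456 - 31560387}{56^{2}} = \frac{310894}{401397} - \frac{31560843}{3136} = - \frac{12667452734087}{1258780992}$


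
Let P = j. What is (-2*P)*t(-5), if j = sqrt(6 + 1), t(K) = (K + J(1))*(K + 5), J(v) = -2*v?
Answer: 0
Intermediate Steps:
t(K) = (-2 + K)*(5 + K) (t(K) = (K - 2*1)*(K + 5) = (K - 2)*(5 + K) = (-2 + K)*(5 + K))
j = sqrt(7) ≈ 2.6458
P = sqrt(7) ≈ 2.6458
(-2*P)*t(-5) = (-2*sqrt(7))*(-10 + (-5)**2 + 3*(-5)) = (-2*sqrt(7))*(-10 + 25 - 15) = -2*sqrt(7)*0 = 0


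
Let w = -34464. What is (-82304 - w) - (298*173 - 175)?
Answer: -99219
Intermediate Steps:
(-82304 - w) - (298*173 - 175) = (-82304 - 1*(-34464)) - (298*173 - 175) = (-82304 + 34464) - (51554 - 175) = -47840 - 1*51379 = -47840 - 51379 = -99219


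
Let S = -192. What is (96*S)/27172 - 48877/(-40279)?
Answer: 146415829/273615247 ≈ 0.53512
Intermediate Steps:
(96*S)/27172 - 48877/(-40279) = (96*(-192))/27172 - 48877/(-40279) = -18432*1/27172 - 48877*(-1/40279) = -4608/6793 + 48877/40279 = 146415829/273615247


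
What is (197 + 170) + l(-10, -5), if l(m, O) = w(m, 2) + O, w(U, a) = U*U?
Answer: 462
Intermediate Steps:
w(U, a) = U²
l(m, O) = O + m² (l(m, O) = m² + O = O + m²)
(197 + 170) + l(-10, -5) = (197 + 170) + (-5 + (-10)²) = 367 + (-5 + 100) = 367 + 95 = 462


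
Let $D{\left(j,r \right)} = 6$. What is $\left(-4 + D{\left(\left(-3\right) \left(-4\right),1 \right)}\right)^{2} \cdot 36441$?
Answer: $145764$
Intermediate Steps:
$\left(-4 + D{\left(\left(-3\right) \left(-4\right),1 \right)}\right)^{2} \cdot 36441 = \left(-4 + 6\right)^{2} \cdot 36441 = 2^{2} \cdot 36441 = 4 \cdot 36441 = 145764$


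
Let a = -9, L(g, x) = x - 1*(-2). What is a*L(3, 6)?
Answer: -72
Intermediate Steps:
L(g, x) = 2 + x (L(g, x) = x + 2 = 2 + x)
a*L(3, 6) = -9*(2 + 6) = -9*8 = -72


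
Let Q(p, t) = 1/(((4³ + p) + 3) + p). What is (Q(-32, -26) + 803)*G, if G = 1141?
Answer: 2749810/3 ≈ 9.1660e+5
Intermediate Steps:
Q(p, t) = 1/(67 + 2*p) (Q(p, t) = 1/(((64 + p) + 3) + p) = 1/((67 + p) + p) = 1/(67 + 2*p))
(Q(-32, -26) + 803)*G = (1/(67 + 2*(-32)) + 803)*1141 = (1/(67 - 64) + 803)*1141 = (1/3 + 803)*1141 = (⅓ + 803)*1141 = (2410/3)*1141 = 2749810/3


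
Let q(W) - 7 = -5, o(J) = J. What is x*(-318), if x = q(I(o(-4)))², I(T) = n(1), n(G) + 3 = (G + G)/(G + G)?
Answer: -1272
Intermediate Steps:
n(G) = -2 (n(G) = -3 + (G + G)/(G + G) = -3 + (2*G)/((2*G)) = -3 + (2*G)*(1/(2*G)) = -3 + 1 = -2)
I(T) = -2
q(W) = 2 (q(W) = 7 - 5 = 2)
x = 4 (x = 2² = 4)
x*(-318) = 4*(-318) = -1272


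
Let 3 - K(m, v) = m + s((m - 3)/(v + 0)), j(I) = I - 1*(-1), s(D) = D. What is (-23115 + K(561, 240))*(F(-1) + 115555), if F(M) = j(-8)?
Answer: -27356364531/10 ≈ -2.7356e+9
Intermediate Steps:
j(I) = 1 + I (j(I) = I + 1 = 1 + I)
F(M) = -7 (F(M) = 1 - 8 = -7)
K(m, v) = 3 - m - (-3 + m)/v (K(m, v) = 3 - (m + (m - 3)/(v + 0)) = 3 - (m + (-3 + m)/v) = 3 + (-m - (-3 + m)/v) = 3 - m - (-3 + m)/v)
(-23115 + K(561, 240))*(F(-1) + 115555) = (-23115 + (3 - 1*561 + 240*(3 - 1*561))/240)*(-7 + 115555) = (-23115 + (3 - 561 + 240*(3 - 561))/240)*115548 = (-23115 + (3 - 561 + 240*(-558))/240)*115548 = (-23115 + (3 - 561 - 133920)/240)*115548 = (-23115 + (1/240)*(-134478))*115548 = (-23115 - 22413/40)*115548 = -947013/40*115548 = -27356364531/10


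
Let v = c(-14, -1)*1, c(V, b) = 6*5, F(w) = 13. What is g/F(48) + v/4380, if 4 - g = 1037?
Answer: -150805/1898 ≈ -79.455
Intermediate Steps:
g = -1033 (g = 4 - 1*1037 = 4 - 1037 = -1033)
c(V, b) = 30
v = 30 (v = 30*1 = 30)
g/F(48) + v/4380 = -1033/13 + 30/4380 = -1033*1/13 + 30*(1/4380) = -1033/13 + 1/146 = -150805/1898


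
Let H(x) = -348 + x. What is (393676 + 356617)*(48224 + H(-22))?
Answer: 35904521222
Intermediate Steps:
(393676 + 356617)*(48224 + H(-22)) = (393676 + 356617)*(48224 + (-348 - 22)) = 750293*(48224 - 370) = 750293*47854 = 35904521222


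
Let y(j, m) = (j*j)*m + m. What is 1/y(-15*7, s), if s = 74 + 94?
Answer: 1/1852368 ≈ 5.3985e-7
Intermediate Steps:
s = 168
y(j, m) = m + m*j² (y(j, m) = j²*m + m = m*j² + m = m + m*j²)
1/y(-15*7, s) = 1/(168*(1 + (-15*7)²)) = 1/(168*(1 + (-105)²)) = 1/(168*(1 + 11025)) = 1/(168*11026) = 1/1852368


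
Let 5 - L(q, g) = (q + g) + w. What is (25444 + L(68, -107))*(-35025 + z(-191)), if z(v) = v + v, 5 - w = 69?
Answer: -904719664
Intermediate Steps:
w = -64 (w = 5 - 1*69 = 5 - 69 = -64)
z(v) = 2*v
L(q, g) = 69 - g - q (L(q, g) = 5 - ((q + g) - 64) = 5 - ((g + q) - 64) = 5 - (-64 + g + q) = 5 + (64 - g - q) = 69 - g - q)
(25444 + L(68, -107))*(-35025 + z(-191)) = (25444 + (69 - 1*(-107) - 1*68))*(-35025 + 2*(-191)) = (25444 + (69 + 107 - 68))*(-35025 - 382) = (25444 + 108)*(-35407) = 25552*(-35407) = -904719664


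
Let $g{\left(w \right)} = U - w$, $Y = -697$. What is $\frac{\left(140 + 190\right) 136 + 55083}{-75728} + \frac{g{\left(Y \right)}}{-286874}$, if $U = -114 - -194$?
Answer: $- \frac{2052544737}{1551742448} \approx -1.3227$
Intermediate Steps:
$U = 80$ ($U = -114 + 194 = 80$)
$g{\left(w \right)} = 80 - w$
$\frac{\left(140 + 190\right) 136 + 55083}{-75728} + \frac{g{\left(Y \right)}}{-286874} = \frac{\left(140 + 190\right) 136 + 55083}{-75728} + \frac{80 - -697}{-286874} = \left(330 \cdot 136 + 55083\right) \left(- \frac{1}{75728}\right) + \left(80 + 697\right) \left(- \frac{1}{286874}\right) = \left(44880 + 55083\right) \left(- \frac{1}{75728}\right) + 777 \left(- \frac{1}{286874}\right) = 99963 \left(- \frac{1}{75728}\right) - \frac{111}{40982} = - \frac{99963}{75728} - \frac{111}{40982} = - \frac{2052544737}{1551742448}$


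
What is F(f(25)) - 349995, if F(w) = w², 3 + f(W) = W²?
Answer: 36889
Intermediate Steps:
f(W) = -3 + W²
F(f(25)) - 349995 = (-3 + 25²)² - 349995 = (-3 + 625)² - 349995 = 622² - 349995 = 386884 - 349995 = 36889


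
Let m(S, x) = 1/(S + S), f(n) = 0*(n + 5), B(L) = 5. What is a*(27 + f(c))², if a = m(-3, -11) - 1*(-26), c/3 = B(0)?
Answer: 37665/2 ≈ 18833.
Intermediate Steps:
c = 15 (c = 3*5 = 15)
f(n) = 0 (f(n) = 0*(5 + n) = 0)
m(S, x) = 1/(2*S)
a = 155/6 (a = (½)/(-3) - 1*(-26) = (½)*(-⅓) + 26 = -⅙ + 26 = 155/6 ≈ 25.833)
a*(27 + f(c))² = 155*(27 + 0)²/6 = (155/6)*27² = (155/6)*729 = 37665/2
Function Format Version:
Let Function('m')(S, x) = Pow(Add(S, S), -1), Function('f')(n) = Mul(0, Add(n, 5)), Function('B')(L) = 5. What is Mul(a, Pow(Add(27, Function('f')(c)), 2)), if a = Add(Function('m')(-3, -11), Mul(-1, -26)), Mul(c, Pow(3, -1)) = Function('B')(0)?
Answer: Rational(37665, 2) ≈ 18833.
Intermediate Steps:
c = 15 (c = Mul(3, 5) = 15)
Function('f')(n) = 0 (Function('f')(n) = Mul(0, Add(5, n)) = 0)
Function('m')(S, x) = Mul(Rational(1, 2), Pow(S, -1)) (Function('m')(S, x) = Pow(Mul(2, S), -1) = Mul(Rational(1, 2), Pow(S, -1)))
a = Rational(155, 6) (a = Add(Mul(Rational(1, 2), Pow(-3, -1)), Mul(-1, -26)) = Add(Mul(Rational(1, 2), Rational(-1, 3)), 26) = Add(Rational(-1, 6), 26) = Rational(155, 6) ≈ 25.833)
Mul(a, Pow(Add(27, Function('f')(c)), 2)) = Mul(Rational(155, 6), Pow(Add(27, 0), 2)) = Mul(Rational(155, 6), Pow(27, 2)) = Mul(Rational(155, 6), 729) = Rational(37665, 2)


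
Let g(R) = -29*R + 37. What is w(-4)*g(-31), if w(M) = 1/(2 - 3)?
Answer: -936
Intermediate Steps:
w(M) = -1 (w(M) = 1/(-1) = -1)
g(R) = 37 - 29*R
w(-4)*g(-31) = -(37 - 29*(-31)) = -(37 + 899) = -1*936 = -936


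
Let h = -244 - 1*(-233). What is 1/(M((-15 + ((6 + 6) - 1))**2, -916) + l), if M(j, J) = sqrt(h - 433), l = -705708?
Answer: -58809/41501981809 - I*sqrt(111)/249011890854 ≈ -1.417e-6 - 4.231e-11*I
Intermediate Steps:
h = -11 (h = -244 + 233 = -11)
M(j, J) = 2*I*sqrt(111) (M(j, J) = sqrt(-11 - 433) = sqrt(-444) = 2*I*sqrt(111))
1/(M((-15 + ((6 + 6) - 1))**2, -916) + l) = 1/(2*I*sqrt(111) - 705708) = 1/(-705708 + 2*I*sqrt(111))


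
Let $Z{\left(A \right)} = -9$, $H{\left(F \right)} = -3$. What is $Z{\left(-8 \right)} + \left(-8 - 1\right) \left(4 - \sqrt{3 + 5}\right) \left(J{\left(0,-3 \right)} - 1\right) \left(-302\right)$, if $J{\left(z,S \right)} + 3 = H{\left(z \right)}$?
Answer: $-76113 + 38052 \sqrt{2} \approx -22299.0$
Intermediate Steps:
$J{\left(z,S \right)} = -6$ ($J{\left(z,S \right)} = -3 - 3 = -6$)
$Z{\left(-8 \right)} + \left(-8 - 1\right) \left(4 - \sqrt{3 + 5}\right) \left(J{\left(0,-3 \right)} - 1\right) \left(-302\right) = -9 + \left(-8 - 1\right) \left(4 - \sqrt{3 + 5}\right) \left(-6 - 1\right) \left(-302\right) = -9 + - 9 \left(4 - \sqrt{8}\right) \left(-7\right) \left(-302\right) = -9 + - 9 \left(4 - 2 \sqrt{2}\right) \left(-7\right) \left(-302\right) = -9 + - 9 \left(-28 + 14 \sqrt{2}\right) \left(-302\right) = -9 + \left(252 - 126 \sqrt{2}\right) \left(-302\right) = -9 - \left(76104 - 38052 \sqrt{2}\right) = -76113 + 38052 \sqrt{2}$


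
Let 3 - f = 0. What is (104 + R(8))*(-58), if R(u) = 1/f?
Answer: -18154/3 ≈ -6051.3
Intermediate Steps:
f = 3 (f = 3 - 1*0 = 3 + 0 = 3)
R(u) = ⅓ (R(u) = 1/3 = ⅓)
(104 + R(8))*(-58) = (104 + ⅓)*(-58) = (313/3)*(-58) = -18154/3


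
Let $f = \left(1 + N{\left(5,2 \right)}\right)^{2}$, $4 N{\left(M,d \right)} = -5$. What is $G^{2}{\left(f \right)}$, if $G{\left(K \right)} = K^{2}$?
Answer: $\frac{1}{65536} \approx 1.5259 \cdot 10^{-5}$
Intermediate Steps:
$N{\left(M,d \right)} = - \frac{5}{4}$ ($N{\left(M,d \right)} = \frac{1}{4} \left(-5\right) = - \frac{5}{4}$)
$f = \frac{1}{16}$ ($f = \left(1 - \frac{5}{4}\right)^{2} = \left(- \frac{1}{4}\right)^{2} = \frac{1}{16} \approx 0.0625$)
$G^{2}{\left(f \right)} = \left(\left(\frac{1}{16}\right)^{2}\right)^{2} = \left(\frac{1}{256}\right)^{2} = \frac{1}{65536}$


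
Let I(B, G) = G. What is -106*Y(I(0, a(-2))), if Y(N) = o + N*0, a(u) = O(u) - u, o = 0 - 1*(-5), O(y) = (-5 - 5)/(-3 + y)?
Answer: -530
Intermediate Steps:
O(y) = -10/(-3 + y)
o = 5 (o = 0 + 5 = 5)
a(u) = -u - 10/(-3 + u) (a(u) = -10/(-3 + u) - u = -u - 10/(-3 + u))
Y(N) = 5 (Y(N) = 5 + N*0 = 5 + 0 = 5)
-106*Y(I(0, a(-2))) = -106*5 = -530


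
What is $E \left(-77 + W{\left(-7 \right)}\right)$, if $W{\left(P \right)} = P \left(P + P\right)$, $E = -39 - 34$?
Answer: $-1533$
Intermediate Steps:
$E = -73$ ($E = -39 - 34 = -73$)
$W{\left(P \right)} = 2 P^{2}$ ($W{\left(P \right)} = P 2 P = 2 P^{2}$)
$E \left(-77 + W{\left(-7 \right)}\right) = - 73 \left(-77 + 2 \left(-7\right)^{2}\right) = - 73 \left(-77 + 2 \cdot 49\right) = - 73 \left(-77 + 98\right) = \left(-73\right) 21 = -1533$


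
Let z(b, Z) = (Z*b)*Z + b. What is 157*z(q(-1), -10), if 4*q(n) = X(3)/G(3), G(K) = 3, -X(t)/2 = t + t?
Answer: -15857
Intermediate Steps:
X(t) = -4*t (X(t) = -2*(t + t) = -4*t)
q(n) = -1 (q(n) = (-4*3/3)/4 = (-12*⅓)/4 = (¼)*(-4) = -1)
z(b, Z) = b + b*Z² (z(b, Z) = b*Z² + b = b + b*Z²)
157*z(q(-1), -10) = 157*(-(1 + (-10)²)) = 157*(-(1 + 100)) = 157*(-1*101) = 157*(-101) = -15857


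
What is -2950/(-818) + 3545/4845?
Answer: 1719256/396321 ≈ 4.3380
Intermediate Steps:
-2950/(-818) + 3545/4845 = -2950*(-1/818) + 3545*(1/4845) = 1475/409 + 709/969 = 1719256/396321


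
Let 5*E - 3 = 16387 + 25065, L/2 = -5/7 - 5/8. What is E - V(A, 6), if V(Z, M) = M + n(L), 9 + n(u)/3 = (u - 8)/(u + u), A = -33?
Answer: 415301/50 ≈ 8306.0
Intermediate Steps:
L = -75/28 (L = 2*(-5/7 - 5/8) = 2*(-75/56) = -75/28 ≈ -2.6786)
E = 8291 (E = 3/5 + (16387 + 25065)/5 = 3/5 + (1/5)*41452 = 3/5 + 41452/5 = 8291)
n(u) = -27 + 3*(-8 + u)/(2*u) (n(u) = -27 + 3*((u - 8)/(u + u)) = -27 + 3*((-8 + u)/((2*u))) = -27 + 3*((-8 + u)*(1/(2*u))) = -27 + 3*((-8 + u)/(2*u)) = -27 + 3*(-8 + u)/(2*u))
V(Z, M) = -1051/50 + M (V(Z, M) = M + (-51/2 - 12/(-75/28)) = M + (-51/2 - 12*(-28/75)) = M + (-51/2 + 112/25) = M - 1051/50 = -1051/50 + M)
E - V(A, 6) = 8291 - (-1051/50 + 6) = 8291 - 1*(-751/50) = 8291 + 751/50 = 415301/50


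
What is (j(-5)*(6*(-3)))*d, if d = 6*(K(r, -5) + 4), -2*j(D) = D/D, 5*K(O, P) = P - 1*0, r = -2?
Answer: 162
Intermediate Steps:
K(O, P) = P/5 (K(O, P) = (P - 1*0)/5 = (P + 0)/5 = P/5)
j(D) = -½ (j(D) = -D/(2*D) = -½*1 = -½)
d = 18 (d = 6*((⅕)*(-5) + 4) = 6*(-1 + 4) = 6*3 = 18)
(j(-5)*(6*(-3)))*d = -3*(-3)*18 = -½*(-18)*18 = 9*18 = 162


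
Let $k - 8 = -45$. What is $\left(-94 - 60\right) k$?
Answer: $5698$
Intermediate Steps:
$k = -37$ ($k = 8 - 45 = -37$)
$\left(-94 - 60\right) k = \left(-94 - 60\right) \left(-37\right) = \left(-154\right) \left(-37\right) = 5698$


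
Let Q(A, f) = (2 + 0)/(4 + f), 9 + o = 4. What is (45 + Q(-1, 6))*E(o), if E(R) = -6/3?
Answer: -452/5 ≈ -90.400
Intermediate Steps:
o = -5 (o = -9 + 4 = -5)
Q(A, f) = 2/(4 + f)
E(R) = -2 (E(R) = -6*⅓ = -2)
(45 + Q(-1, 6))*E(o) = (45 + 2/(4 + 6))*(-2) = (45 + 2/10)*(-2) = (45 + 2*(⅒))*(-2) = (45 + ⅕)*(-2) = (226/5)*(-2) = -452/5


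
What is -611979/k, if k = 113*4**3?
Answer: -611979/7232 ≈ -84.621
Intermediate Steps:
k = 7232 (k = 113*64 = 7232)
-611979/k = -611979/7232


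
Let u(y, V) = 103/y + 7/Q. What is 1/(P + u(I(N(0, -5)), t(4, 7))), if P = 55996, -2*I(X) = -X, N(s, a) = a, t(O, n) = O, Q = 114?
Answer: 570/31894271 ≈ 1.7872e-5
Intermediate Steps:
I(X) = X/2 (I(X) = -(-1)*X/2 = X/2)
u(y, V) = 7/114 + 103/y (u(y, V) = 103/y + 7/114 = 7/114 + 103/y)
1/(P + u(I(N(0, -5)), t(4, 7))) = 1/(55996 + (7/114 + 103/(((½)*(-5))))) = 1/(55996 + (7/114 + 103/(-5/2))) = 1/(55996 + (7/114 + 103*(-⅖))) = 1/(55996 + (7/114 - 206/5)) = 1/(55996 - 23449/570) = 1/(31894271/570) = 570/31894271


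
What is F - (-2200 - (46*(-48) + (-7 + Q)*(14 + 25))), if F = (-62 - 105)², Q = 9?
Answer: 27959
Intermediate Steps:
F = 27889 (F = (-167)² = 27889)
F - (-2200 - (46*(-48) + (-7 + Q)*(14 + 25))) = 27889 - (-2200 - (46*(-48) + (-7 + 9)*(14 + 25))) = 27889 - (-2200 - (-2208 + 2*39)) = 27889 - (-2200 - (-2208 + 78)) = 27889 - (-2200 - 1*(-2130)) = 27889 - (-2200 + 2130) = 27889 - 1*(-70) = 27889 + 70 = 27959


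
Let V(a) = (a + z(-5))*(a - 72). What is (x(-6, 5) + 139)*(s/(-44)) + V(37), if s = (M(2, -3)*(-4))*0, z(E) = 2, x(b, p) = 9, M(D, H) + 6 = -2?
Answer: -1365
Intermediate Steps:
M(D, H) = -8 (M(D, H) = -6 - 2 = -8)
s = 0 (s = -8*(-4)*0 = 32*0 = 0)
V(a) = (-72 + a)*(2 + a) (V(a) = (a + 2)*(a - 72) = (2 + a)*(-72 + a) = (-72 + a)*(2 + a))
(x(-6, 5) + 139)*(s/(-44)) + V(37) = (9 + 139)*(0/(-44)) + (-144 + 37² - 70*37) = 148*(0*(-1/44)) + (-144 + 1369 - 2590) = 148*0 - 1365 = 0 - 1365 = -1365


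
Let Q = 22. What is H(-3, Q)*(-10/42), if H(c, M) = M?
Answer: -110/21 ≈ -5.2381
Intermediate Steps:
H(-3, Q)*(-10/42) = 22*(-10/42) = 22*(-10*1/42) = 22*(-5/21) = -110/21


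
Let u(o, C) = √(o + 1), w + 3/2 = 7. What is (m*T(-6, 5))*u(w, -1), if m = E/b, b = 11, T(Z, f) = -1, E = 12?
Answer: -6*√26/11 ≈ -2.7813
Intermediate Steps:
w = 11/2 (w = -3/2 + 7 = 11/2 ≈ 5.5000)
u(o, C) = √(1 + o)
m = 12/11 ≈ 1.0909
(m*T(-6, 5))*u(w, -1) = ((12/11)*(-1))*√(1 + 11/2) = -6*√26/11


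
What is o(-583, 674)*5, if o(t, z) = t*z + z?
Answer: -1961340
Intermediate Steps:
o(t, z) = z + t*z
o(-583, 674)*5 = (674*(1 - 583))*5 = (674*(-582))*5 = -392268*5 = -1961340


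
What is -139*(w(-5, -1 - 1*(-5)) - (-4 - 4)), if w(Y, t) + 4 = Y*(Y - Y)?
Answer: -556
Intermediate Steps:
w(Y, t) = -4 (w(Y, t) = -4 + Y*(Y - Y) = -4 + Y*0 = -4 + 0 = -4)
-139*(w(-5, -1 - 1*(-5)) - (-4 - 4)) = -139*(-4 - (-4 - 4)) = -139*(-4 - 1*(-8)) = -139*(-4 + 8) = -139*4 = -556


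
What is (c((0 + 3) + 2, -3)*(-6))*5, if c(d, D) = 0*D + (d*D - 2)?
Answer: 510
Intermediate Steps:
c(d, D) = -2 + D*d (c(d, D) = 0 + (D*d - 2) = 0 + (-2 + D*d) = -2 + D*d)
(c((0 + 3) + 2, -3)*(-6))*5 = ((-2 - 3*((0 + 3) + 2))*(-6))*5 = ((-2 - 3*(3 + 2))*(-6))*5 = ((-2 - 3*5)*(-6))*5 = ((-2 - 15)*(-6))*5 = -17*(-6)*5 = 102*5 = 510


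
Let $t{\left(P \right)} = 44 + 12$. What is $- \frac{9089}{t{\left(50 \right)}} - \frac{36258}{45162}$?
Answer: $- \frac{68751311}{421512} \approx -163.11$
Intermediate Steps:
$t{\left(P \right)} = 56$
$- \frac{9089}{t{\left(50 \right)}} - \frac{36258}{45162} = - \frac{9089}{56} - \frac{36258}{45162} = \left(-9089\right) \frac{1}{56} - \frac{6043}{7527} = - \frac{9089}{56} - \frac{6043}{7527} = - \frac{68751311}{421512}$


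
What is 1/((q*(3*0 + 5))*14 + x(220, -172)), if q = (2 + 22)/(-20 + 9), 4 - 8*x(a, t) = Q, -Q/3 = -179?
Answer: -88/19303 ≈ -0.0045589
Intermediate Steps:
Q = 537 (Q = -3*(-179) = 537)
x(a, t) = -533/8 (x(a, t) = 1/2 - 1/8*537 = 1/2 - 537/8 = -533/8)
q = -24/11 (q = 24/(-11) = 24*(-1/11) = -24/11 ≈ -2.1818)
1/((q*(3*0 + 5))*14 + x(220, -172)) = 1/(-24*(3*0 + 5)/11*14 - 533/8) = 1/(-24*(0 + 5)/11*14 - 533/8) = 1/(-24/11*5*14 - 533/8) = 1/(-120/11*14 - 533/8) = 1/(-1680/11 - 533/8) = 1/(-19303/88) = -88/19303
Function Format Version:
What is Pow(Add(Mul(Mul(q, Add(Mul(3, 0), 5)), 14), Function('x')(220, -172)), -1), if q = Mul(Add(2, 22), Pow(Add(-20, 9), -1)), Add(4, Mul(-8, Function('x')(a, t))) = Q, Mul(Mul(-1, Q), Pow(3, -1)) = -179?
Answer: Rational(-88, 19303) ≈ -0.0045589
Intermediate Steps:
Q = 537 (Q = Mul(-3, -179) = 537)
Function('x')(a, t) = Rational(-533, 8) (Function('x')(a, t) = Add(Rational(1, 2), Mul(Rational(-1, 8), 537)) = Add(Rational(1, 2), Rational(-537, 8)) = Rational(-533, 8))
q = Rational(-24, 11) (q = Mul(24, Pow(-11, -1)) = Mul(24, Rational(-1, 11)) = Rational(-24, 11) ≈ -2.1818)
Pow(Add(Mul(Mul(q, Add(Mul(3, 0), 5)), 14), Function('x')(220, -172)), -1) = Pow(Add(Mul(Mul(Rational(-24, 11), Add(Mul(3, 0), 5)), 14), Rational(-533, 8)), -1) = Pow(Add(Mul(Mul(Rational(-24, 11), Add(0, 5)), 14), Rational(-533, 8)), -1) = Pow(Add(Mul(Mul(Rational(-24, 11), 5), 14), Rational(-533, 8)), -1) = Pow(Add(Mul(Rational(-120, 11), 14), Rational(-533, 8)), -1) = Pow(Add(Rational(-1680, 11), Rational(-533, 8)), -1) = Pow(Rational(-19303, 88), -1) = Rational(-88, 19303)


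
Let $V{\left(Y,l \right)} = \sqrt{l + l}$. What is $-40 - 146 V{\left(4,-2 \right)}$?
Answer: $-40 - 292 i \approx -40.0 - 292.0 i$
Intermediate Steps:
$V{\left(Y,l \right)} = \sqrt{2} \sqrt{l}$ ($V{\left(Y,l \right)} = \sqrt{2 l} = \sqrt{2} \sqrt{l}$)
$-40 - 146 V{\left(4,-2 \right)} = -40 - 146 \sqrt{2} \sqrt{-2} = -40 - 146 \sqrt{2} i \sqrt{2} = -40 - 146 \cdot 2 i = -40 - 292 i$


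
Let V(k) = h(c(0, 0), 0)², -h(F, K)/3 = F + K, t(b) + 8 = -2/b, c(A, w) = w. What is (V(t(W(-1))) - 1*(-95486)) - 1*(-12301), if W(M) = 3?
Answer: 107787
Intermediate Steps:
t(b) = -8 - 2/b
h(F, K) = -3*F - 3*K (h(F, K) = -3*(F + K) = -3*F - 3*K)
V(k) = 0 (V(k) = (-3*0 - 3*0)² = (0 + 0)² = 0² = 0)
(V(t(W(-1))) - 1*(-95486)) - 1*(-12301) = (0 - 1*(-95486)) - 1*(-12301) = (0 + 95486) + 12301 = 95486 + 12301 = 107787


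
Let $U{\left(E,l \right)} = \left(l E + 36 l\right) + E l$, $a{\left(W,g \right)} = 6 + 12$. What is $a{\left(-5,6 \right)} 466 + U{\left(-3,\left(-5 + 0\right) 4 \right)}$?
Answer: $7788$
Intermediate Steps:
$a{\left(W,g \right)} = 18$
$U{\left(E,l \right)} = 36 l + 2 E l$ ($U{\left(E,l \right)} = \left(E l + 36 l\right) + E l = \left(36 l + E l\right) + E l = 36 l + 2 E l$)
$a{\left(-5,6 \right)} 466 + U{\left(-3,\left(-5 + 0\right) 4 \right)} = 18 \cdot 466 + 2 \left(-5 + 0\right) 4 \left(18 - 3\right) = 8388 + 2 \left(\left(-5\right) 4\right) 15 = 8388 + 2 \left(-20\right) 15 = 8388 - 600 = 7788$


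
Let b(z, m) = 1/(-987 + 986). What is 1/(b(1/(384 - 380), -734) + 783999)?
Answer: 1/783998 ≈ 1.2755e-6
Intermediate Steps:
b(z, m) = -1 (b(z, m) = 1/(-1) = -1)
1/(b(1/(384 - 380), -734) + 783999) = 1/(-1 + 783999) = 1/783998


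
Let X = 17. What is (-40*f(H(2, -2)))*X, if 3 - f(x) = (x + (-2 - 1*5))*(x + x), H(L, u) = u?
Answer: 22440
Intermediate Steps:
f(x) = 3 - 2*x*(-7 + x) (f(x) = 3 - (x + (-2 - 1*5))*(x + x) = 3 - (x + (-2 - 5))*2*x = 3 - (x - 7)*2*x = 3 - (-7 + x)*2*x = 3 - 2*x*(-7 + x))
(-40*f(H(2, -2)))*X = -40*(3 - 2*(-2)**2 + 14*(-2))*17 = -40*(3 - 2*4 - 28)*17 = -40*(3 - 8 - 28)*17 = -40*(-33)*17 = 1320*17 = 22440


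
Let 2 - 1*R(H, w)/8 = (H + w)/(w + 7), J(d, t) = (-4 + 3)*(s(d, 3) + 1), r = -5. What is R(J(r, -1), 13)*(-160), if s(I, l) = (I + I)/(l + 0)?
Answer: -4736/3 ≈ -1578.7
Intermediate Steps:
s(I, l) = 2*I/l (s(I, l) = (2*I)/l = 2*I/l)
J(d, t) = -1 - 2*d/3 (J(d, t) = (-4 + 3)*(2*d/3 + 1) = -(2*d*(⅓) + 1) = -(2*d/3 + 1) = -(1 + 2*d/3) = -1 - 2*d/3)
R(H, w) = 16 - 8*(H + w)/(7 + w) (R(H, w) = 16 - 8*(H + w)/(w + 7) = 16 - 8*(H + w)/(7 + w))
R(J(r, -1), 13)*(-160) = (8*(14 + 13 - (-1 - ⅔*(-5)))/(7 + 13))*(-160) = (8*(14 + 13 - (-1 + 10/3))/20)*(-160) = (8*(1/20)*(14 + 13 - 1*7/3))*(-160) = (8*(1/20)*(14 + 13 - 7/3))*(-160) = (8*(1/20)*(74/3))*(-160) = (148/15)*(-160) = -4736/3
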